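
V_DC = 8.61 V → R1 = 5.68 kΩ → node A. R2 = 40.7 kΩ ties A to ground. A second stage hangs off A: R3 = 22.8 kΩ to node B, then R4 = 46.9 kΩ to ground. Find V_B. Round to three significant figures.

V_B ≈ 4.74 V

Node A sees R2 in parallel with the series input of stage 2, R3 + R4 = 69.70 kΩ.
R2 ‖ (R3+R4) = 25.70 kΩ.
So V_A = 8.61 × 0.8190 = 7.051 V.
Then the unloaded second divider: V_B = V_A × R4/(R3+R4) = 7.051 × 0.6729 = 4.745 V.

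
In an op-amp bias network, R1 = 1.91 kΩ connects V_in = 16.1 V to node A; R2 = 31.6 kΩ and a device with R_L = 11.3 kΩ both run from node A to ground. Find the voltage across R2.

V_out ≈ 13.1 V

R2 ‖ R_L = (31.6 × 11.3)/(31.6 + 11.3) = 8.324 kΩ.
Then V_out = V_in · R2'/(R1 + R2') = 16.1 × 8.324/10.23 = 13.10 V.
(Unloaded it would be 15.2 V; the load pulls it down.)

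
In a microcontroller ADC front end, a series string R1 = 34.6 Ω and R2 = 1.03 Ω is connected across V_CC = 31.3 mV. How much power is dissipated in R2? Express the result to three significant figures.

P ≈ 0.795 µW

The common current is I = 31.3/35.63 = 0.8785 mA.
P(R2) = I²·R2 = (0.8785)² × 1.03 = 0.7949 µW.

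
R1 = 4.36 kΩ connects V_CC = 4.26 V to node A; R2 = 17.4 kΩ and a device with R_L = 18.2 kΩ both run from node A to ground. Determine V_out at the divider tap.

V_out ≈ 2.86 V

First combine the lower leg with the load: R2 ‖ R_L = 8.896 kΩ.
Voltage divider with the loaded lower leg: V_out = 4.26 × 8.896/(4.36 + 8.896) = 4.26 × 0.6711 = 2.859 V.
(Unloaded it would be 3.41 V; the load pulls it down.)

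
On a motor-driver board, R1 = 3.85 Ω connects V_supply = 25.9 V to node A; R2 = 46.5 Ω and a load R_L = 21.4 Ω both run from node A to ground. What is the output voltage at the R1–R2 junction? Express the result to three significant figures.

V_out ≈ 20.5 V

The load sits in parallel with R2, giving an effective lower resistance R2' = R2·R_L/(R2+R_L) = 14.66 Ω.
Now apply the divider: V_out = 25.9 × 0.7920 = 20.51 V.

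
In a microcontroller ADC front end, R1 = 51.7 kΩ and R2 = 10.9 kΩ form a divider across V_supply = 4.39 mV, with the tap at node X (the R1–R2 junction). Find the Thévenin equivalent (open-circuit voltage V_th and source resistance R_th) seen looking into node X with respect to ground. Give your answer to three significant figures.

Open-circuit (no load on X): V_th = V_supply · R2/(R1 + R2) = 4.39 × 10.9/(51.70 + 10.9) = 0.7644 mV.
Looking into X with the source shorted: R_th = R1·R2/(R1+R2) = 51.70 × 10.9/62.60 = 9.002 kΩ.

V_th ≈ 0.764 mV, R_th ≈ 9.00 kΩ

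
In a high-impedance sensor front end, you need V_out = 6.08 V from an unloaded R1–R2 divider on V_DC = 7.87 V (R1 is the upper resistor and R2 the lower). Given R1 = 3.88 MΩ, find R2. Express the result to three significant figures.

R2 ≈ 13.2 MΩ

The divider ratio is R2/(R1+R2) = 6.08/7.87 = 0.7726.
R2 = R1 · 0.7726/(1 − 0.7726) = 13.18 MΩ.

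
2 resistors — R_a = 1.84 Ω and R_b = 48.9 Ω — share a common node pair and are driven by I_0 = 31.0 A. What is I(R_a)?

I ≈ 29.9 A

Two-branch current divider: I_k = I_0 · R_other/(R_1 + R_2).
So I = 31.0 × 48.9/50.74 = 29.88 A.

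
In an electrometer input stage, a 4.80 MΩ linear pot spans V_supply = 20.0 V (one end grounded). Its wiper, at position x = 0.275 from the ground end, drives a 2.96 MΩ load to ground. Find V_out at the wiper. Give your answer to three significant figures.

V_out ≈ 4.16 V

Split the track: R_lower = x·R_p = 1.320 MΩ, R_upper = (1−x)·R_p = 3.480 MΩ.
R_L loads the lower segment: effective lower R = 0.9129 MΩ.
V_out = 20.0 × 0.9129/(3.480 + 0.9129) = 4.156 V.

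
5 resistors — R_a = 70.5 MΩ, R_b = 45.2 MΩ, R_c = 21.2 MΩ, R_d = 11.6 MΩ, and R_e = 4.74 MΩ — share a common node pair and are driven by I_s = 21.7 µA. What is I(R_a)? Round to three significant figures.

Total conductance ΣG = 1/70.5 + 1/45.2 + 1/21.2 + 1/11.6 + 1/4.74 = 0.3807 (units of 1/MΩ).
R_a takes the fraction G_k/ΣG = 0.01418/0.3807 = 0.03726, so I = 21.7 × 0.03726 = 0.8086 µA.

I ≈ 0.809 µA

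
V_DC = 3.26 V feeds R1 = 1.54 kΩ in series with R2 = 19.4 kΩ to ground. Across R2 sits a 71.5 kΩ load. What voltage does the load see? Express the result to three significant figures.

V_out ≈ 2.96 V

R2 ‖ R_L = (19.4 × 71.5)/(19.4 + 71.5) = 15.26 kΩ.
Then V_out = V_DC · R2'/(R1 + R2') = 3.26 × 15.26/16.80 = 2.961 V.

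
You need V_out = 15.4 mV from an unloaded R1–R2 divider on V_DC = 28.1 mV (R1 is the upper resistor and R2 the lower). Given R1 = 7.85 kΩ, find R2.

The divider ratio is R2/(R1+R2) = 15.4/28.1 = 0.5480.
Rearranging, R2 = R1·k/(1−k) = 7.85 × 1.213 = 9.519 kΩ.

R2 ≈ 9.52 kΩ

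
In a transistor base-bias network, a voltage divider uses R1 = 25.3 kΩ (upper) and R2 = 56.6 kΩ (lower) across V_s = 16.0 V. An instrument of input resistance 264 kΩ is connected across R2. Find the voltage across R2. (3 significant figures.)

The load sits in parallel with R2, giving an effective lower resistance R2' = R2·R_L/(R2+R_L) = 46.61 kΩ.
Now apply the divider: V_out = 16.0 × 0.6482 = 10.37 V.

V_out ≈ 10.4 V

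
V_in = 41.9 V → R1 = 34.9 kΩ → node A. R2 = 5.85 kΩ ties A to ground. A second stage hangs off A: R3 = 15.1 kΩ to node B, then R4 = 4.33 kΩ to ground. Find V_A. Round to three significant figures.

V_A ≈ 4.78 V

Node A sees R2 in parallel with the series input of stage 2, R3 + R4 = 19.43 kΩ.
R2 ‖ (R3+R4) = 4.496 kΩ.
First divider: V_A = V_in · 4.496/(34.9 + 4.496) = 4.782 V.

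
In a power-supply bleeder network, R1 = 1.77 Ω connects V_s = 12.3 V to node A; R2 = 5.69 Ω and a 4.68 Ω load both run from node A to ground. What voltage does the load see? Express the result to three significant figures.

First combine the lower leg with the load: R2 ‖ R_L = 2.568 Ω.
Now apply the divider: V_out = 12.3 × 0.5920 = 7.281 V.
(Unloaded it would be 9.38 V; the load pulls it down.)

V_out ≈ 7.28 V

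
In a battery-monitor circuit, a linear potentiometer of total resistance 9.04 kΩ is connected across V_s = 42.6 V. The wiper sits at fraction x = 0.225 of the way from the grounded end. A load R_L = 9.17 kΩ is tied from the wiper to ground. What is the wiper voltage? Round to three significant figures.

V_out ≈ 8.18 V

The pot divides into 7.006 kΩ above the wiper and 2.034 kΩ below.
Lower segment in parallel with the load: 2.034 ‖ 9.17 = 1.665 kΩ.
Then V_out = V_s · 1.665/(7.006 + 1.665) = 8.179 V.
(Unloaded: V_out = x·V_s = 9.59 V.)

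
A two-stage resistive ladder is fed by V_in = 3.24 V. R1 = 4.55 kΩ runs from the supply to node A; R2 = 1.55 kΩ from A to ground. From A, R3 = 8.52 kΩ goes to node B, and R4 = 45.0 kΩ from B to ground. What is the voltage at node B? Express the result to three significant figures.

V_B ≈ 0.678 V

Node A sees R2 in parallel with the series input of stage 2, R3 + R4 = 53.52 kΩ.
Effective lower resistance at A: R2 ‖ 53.52 = 1.506 kΩ.
V_A = 3.24 × 1.506/(4.55 + 1.506) = 0.8059 V.
V_B = V_A × 0.8408 = 0.6776 V.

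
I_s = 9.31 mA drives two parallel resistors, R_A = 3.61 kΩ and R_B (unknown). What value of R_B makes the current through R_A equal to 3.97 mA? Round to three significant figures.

R_B ≈ 2.68 kΩ

The fraction through R_A equals R_B/(R_A+R_B).
With f = 0.4264, R_B = R_A · f/(1−f) = 3.61 × 0.7434 = 2.684 kΩ.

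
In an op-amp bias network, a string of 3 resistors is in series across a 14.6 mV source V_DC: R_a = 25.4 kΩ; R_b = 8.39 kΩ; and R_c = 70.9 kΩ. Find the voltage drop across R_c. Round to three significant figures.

V ≈ 9.89 mV

Total series resistance ΣR = 25.4 + 8.39 + 70.9 = 104.7 kΩ.
V = V_DC · R/ΣR = 14.6 × 0.6772 = 9.888 mV.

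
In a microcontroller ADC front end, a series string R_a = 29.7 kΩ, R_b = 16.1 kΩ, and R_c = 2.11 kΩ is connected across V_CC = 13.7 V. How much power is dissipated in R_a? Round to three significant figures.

The common current is I = 13.7/47.91 = 0.2860 mA.
P(R_a) = I²·R_a = (0.2860)² × 29.7 = 2.429 mW.

P ≈ 2.43 mW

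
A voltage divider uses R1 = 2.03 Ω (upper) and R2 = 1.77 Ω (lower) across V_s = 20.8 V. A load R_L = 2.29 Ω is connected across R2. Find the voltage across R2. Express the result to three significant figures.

R2 ‖ R_L = (1.77 × 2.29)/(1.77 + 2.29) = 0.9983 Ω.
Voltage divider with the loaded lower leg: V_out = 20.8 × 0.9983/(2.03 + 0.9983) = 20.8 × 0.3297 = 6.857 V.
(Unloaded it would be 9.69 V; the load pulls it down.)

V_out ≈ 6.86 V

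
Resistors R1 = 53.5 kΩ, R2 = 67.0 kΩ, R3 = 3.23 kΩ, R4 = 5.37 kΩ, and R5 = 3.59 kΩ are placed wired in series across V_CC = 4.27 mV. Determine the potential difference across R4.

V ≈ 0.173 mV

ΣR = 53.5 + 67.0 + 3.23 + 5.37 + 3.59 = 132.7 kΩ.
Voltage divider: V = V_CC · (5.370 / 132.7) = 4.27 × 0.04047 = 0.1728 mV.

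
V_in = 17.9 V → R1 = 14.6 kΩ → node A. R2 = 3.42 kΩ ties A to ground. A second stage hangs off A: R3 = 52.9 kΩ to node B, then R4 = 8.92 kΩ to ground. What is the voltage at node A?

V_A ≈ 3.25 V

Node A sees R2 in parallel with the series input of stage 2, R3 + R4 = 61.82 kΩ.
Effective lower resistance at A: R2 ‖ 61.82 = 3.241 kΩ.
First divider: V_A = V_in · 3.241/(14.6 + 3.241) = 3.251 V.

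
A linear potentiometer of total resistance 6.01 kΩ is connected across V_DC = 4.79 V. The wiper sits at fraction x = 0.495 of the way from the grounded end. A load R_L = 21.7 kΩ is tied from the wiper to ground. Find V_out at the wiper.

Split the track: R_lower = x·R_p = 2.975 kΩ, R_upper = (1−x)·R_p = 3.035 kΩ.
(x·R_p) ‖ R_L = 2.616 kΩ.
V_out = 4.79 × 2.616/(3.035 + 2.616) = 2.218 V.
(Unloaded: V_out = x·V_DC = 2.37 V.)

V_out ≈ 2.22 V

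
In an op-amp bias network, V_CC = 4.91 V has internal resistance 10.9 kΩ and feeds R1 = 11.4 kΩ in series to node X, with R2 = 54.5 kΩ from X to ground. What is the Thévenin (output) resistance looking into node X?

R_th ≈ 15.8 kΩ

R1' = 10.9 + 11.4 = 22.30 kΩ (source resistance + R1).
With V_CC suppressed (replaced by a short), R_th = R1' ‖ R2 = (22.30 × 54.5)/(22.30 + 54.5) = 15.82 kΩ.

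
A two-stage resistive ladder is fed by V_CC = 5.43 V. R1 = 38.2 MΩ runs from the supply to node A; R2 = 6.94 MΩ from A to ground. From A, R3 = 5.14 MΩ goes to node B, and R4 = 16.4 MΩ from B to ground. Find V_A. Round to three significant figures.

Looking into the second stage from A: R3 + R4 = 21.54 MΩ appears in parallel with R2.
Effective lower resistance at A: R2 ‖ 21.54 = 5.249 MΩ.
V_A = 5.43 × 5.249/(38.2 + 5.249) = 0.6560 V.

V_A ≈ 0.656 V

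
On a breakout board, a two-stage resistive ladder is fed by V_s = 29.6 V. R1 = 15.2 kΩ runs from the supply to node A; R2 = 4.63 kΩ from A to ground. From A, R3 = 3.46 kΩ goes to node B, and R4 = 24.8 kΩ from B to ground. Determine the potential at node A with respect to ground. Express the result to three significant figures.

V_A ≈ 6.14 V

The second stage (R3 + R4 = 28.26 kΩ) loads node A in parallel with R2.
R2 ‖ (R3+R4) = 3.978 kΩ.
First divider: V_A = V_s · 3.978/(15.2 + 3.978) = 6.140 V.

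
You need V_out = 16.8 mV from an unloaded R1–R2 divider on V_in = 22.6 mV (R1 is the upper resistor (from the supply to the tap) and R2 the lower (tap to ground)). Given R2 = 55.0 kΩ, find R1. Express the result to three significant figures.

V_out/V_in = R2/(R1+R2) = 0.7434.
Rearranging, R1 = R2·(1−k)/k = 55.0 × 0.3452 = 18.99 kΩ.

R1 ≈ 19.0 kΩ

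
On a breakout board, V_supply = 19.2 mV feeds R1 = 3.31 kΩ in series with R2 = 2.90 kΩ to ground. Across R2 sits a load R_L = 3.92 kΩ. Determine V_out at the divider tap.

V_out ≈ 6.43 mV

R2 ‖ R_L = (2.90 × 3.92)/(2.90 + 3.92) = 1.667 kΩ.
Voltage divider with the loaded lower leg: V_out = 19.2 × 1.667/(3.31 + 1.667) = 19.2 × 0.3349 = 6.431 mV.
(Unloaded it would be 8.97 mV; the load pulls it down.)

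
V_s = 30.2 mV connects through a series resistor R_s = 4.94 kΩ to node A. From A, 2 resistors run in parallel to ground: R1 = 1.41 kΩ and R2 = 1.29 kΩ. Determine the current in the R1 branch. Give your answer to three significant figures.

I ≈ 2.57 µA

Equivalent of the parallel group: R_p = 0.6737 kΩ.
V_A by voltage divider: V_A = 30.2 × 0.6737/(4.94 + 0.6737) = 3.624 mV.
I(R1) = V_A / R1 = 3.624/1.41 = 2.570 µA.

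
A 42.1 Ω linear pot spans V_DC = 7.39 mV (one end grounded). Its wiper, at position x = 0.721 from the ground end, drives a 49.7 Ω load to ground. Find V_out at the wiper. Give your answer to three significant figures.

V_out ≈ 4.55 mV

The pot divides into 11.75 Ω above the wiper and 30.35 Ω below.
(x·R_p) ‖ R_L = 18.84 Ω.
V_out = 7.39 × 18.84/(11.75 + 18.84) = 4.552 mV.
(Unloaded: V_out = x·V_DC = 5.33 mV.)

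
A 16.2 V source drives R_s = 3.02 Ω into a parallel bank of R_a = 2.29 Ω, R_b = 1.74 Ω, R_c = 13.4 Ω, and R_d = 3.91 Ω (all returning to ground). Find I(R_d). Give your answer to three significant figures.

Equivalent of the parallel group: R_p = 0.7453 Ω.
V_A by voltage divider: V_A = 16.2 × 0.7453/(3.02 + 0.7453) = 3.207 V.
Branch current I = V_A/R_d = 3.207/3.91 = 0.8201 A.

I ≈ 0.820 A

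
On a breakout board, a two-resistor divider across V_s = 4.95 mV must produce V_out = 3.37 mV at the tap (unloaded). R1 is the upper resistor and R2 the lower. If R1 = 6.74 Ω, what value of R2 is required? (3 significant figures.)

The divider ratio is R2/(R1+R2) = 3.37/4.95 = 0.6808.
So R2 = R1 · V_out/(V_s − V_out) = 6.74 × 3.37/(4.95 − 3.37) = 6.74 × 2.133 = 14.38 Ω.

R2 ≈ 14.4 Ω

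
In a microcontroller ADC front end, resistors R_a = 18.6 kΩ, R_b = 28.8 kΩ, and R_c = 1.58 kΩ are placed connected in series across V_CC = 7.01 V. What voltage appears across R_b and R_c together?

Series total: ΣR = 18.6 + 28.8 + 1.58 = 48.98 kΩ.
R_{R_b..R_c} = 28.8 + 1.58 = 30.38 kΩ.
V = V_CC · R/ΣR = 7.01 × 0.6203 = 4.348 V.

V ≈ 4.35 V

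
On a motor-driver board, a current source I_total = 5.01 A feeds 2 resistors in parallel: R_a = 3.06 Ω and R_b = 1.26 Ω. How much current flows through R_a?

With just two branches, the current splits inversely with resistance.
So I = 5.01 × 1.26/4.320 = 1.461 A.

I ≈ 1.46 A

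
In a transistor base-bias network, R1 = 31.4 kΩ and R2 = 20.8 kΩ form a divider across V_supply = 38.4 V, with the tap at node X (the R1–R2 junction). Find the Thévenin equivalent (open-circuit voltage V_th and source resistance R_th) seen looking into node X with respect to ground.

V_th ≈ 15.3 V, R_th ≈ 12.5 kΩ

V_th is the unloaded tap voltage: V_supply · R2/(R1+R2) = 38.4 × 0.3985 = 15.30 V.
With V_supply suppressed (replaced by a short), R_th = R1 ‖ R2 = (31.40 × 20.8)/(31.40 + 20.8) = 12.51 kΩ.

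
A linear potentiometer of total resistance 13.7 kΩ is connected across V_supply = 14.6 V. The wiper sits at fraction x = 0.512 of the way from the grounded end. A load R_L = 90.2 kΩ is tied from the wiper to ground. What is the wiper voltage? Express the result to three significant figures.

V_out ≈ 7.20 V

The pot divides into 6.686 kΩ above the wiper and 7.014 kΩ below.
Lower segment in parallel with the load: 7.014 ‖ 90.2 = 6.508 kΩ.
V_out = 14.6 × 6.508/(6.686 + 6.508) = 7.202 V.
(Unloaded: V_out = x·V_supply = 7.48 V.)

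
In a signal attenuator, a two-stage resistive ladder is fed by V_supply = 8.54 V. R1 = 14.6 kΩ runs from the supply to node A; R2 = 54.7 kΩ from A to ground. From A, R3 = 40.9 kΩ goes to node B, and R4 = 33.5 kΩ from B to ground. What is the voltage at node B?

V_B ≈ 2.63 V

Looking into the second stage from A: R3 + R4 = 74.40 kΩ appears in parallel with R2.
R2 ‖ (R3+R4) = 31.52 kΩ.
First divider: V_A = V_supply · 31.52/(14.6 + 31.52) = 5.837 V.
Stage 2 is unloaded, so V_B = V_A · R4/(R3+R4) = 5.837 × 33.5/74.40 = 2.628 V.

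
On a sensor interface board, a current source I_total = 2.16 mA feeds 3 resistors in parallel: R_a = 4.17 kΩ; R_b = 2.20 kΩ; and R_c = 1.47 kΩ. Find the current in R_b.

Conductances: ΣG = 1/4.17 + 1/2.20 + 1/1.47 = 1.375 (1/kΩ).
Current divider: I(R_b) = I_total · G_k/ΣG = 2.16 × (0.4545/1.375) = 2.16 × 0.3307 = 0.7142 mA.

I ≈ 0.714 mA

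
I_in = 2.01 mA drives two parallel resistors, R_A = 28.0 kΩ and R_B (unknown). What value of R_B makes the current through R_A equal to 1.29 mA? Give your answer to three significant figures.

R_B ≈ 50.2 kΩ

In a two-way split, I_A/I_in = R_B/(R_A + R_B).
With f = 0.6418, R_B = R_A · f/(1−f) = 28.0 × 1.792 = 50.17 kΩ.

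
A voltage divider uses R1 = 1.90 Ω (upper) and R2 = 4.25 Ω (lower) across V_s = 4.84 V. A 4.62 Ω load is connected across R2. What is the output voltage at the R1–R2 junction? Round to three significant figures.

V_out ≈ 2.60 V

First combine the lower leg with the load: R2 ‖ R_L = 2.214 Ω.
Then V_out = V_s · R2'/(R1 + R2') = 4.84 × 2.214/4.114 = 2.605 V.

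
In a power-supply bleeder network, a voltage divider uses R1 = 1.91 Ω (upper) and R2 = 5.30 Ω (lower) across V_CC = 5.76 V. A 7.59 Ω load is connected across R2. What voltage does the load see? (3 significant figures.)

V_out ≈ 3.57 V

The load sits in parallel with R2, giving an effective lower resistance R2' = R2·R_L/(R2+R_L) = 3.121 Ω.
Now apply the divider: V_out = 5.76 × 0.6203 = 3.573 V.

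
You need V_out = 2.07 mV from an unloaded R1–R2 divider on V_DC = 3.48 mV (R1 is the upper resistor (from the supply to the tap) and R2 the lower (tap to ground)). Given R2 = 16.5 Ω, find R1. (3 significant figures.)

The divider ratio is R2/(R1+R2) = 2.07/3.48 = 0.5948.
R1 = R2·(1/k − 1) = 16.5 × 0.6812 = 11.24 Ω.

R1 ≈ 11.2 Ω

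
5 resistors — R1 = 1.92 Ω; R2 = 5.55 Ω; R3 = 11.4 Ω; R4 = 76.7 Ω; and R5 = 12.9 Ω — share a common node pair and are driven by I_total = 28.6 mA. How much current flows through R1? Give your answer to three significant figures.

I ≈ 16.9 mA

ΣG = 1/1.92 + 1/5.55 + 1/11.4 + 1/76.7 + 1/12.9 = 0.8793.
Current divider: I(R1) = I_total · G_k/ΣG = 28.6 × (0.5208/0.8793) = 28.6 × 0.5923 = 16.94 mA.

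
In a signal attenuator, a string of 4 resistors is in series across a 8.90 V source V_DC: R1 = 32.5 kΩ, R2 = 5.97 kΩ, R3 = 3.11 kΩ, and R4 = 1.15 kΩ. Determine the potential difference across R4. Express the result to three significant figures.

ΣR = 32.5 + 5.97 + 3.11 + 1.15 = 42.73 kΩ.
Voltage divider: V = V_DC · (1.150 / 42.73) = 8.90 × 0.02691 = 0.2395 V.

V ≈ 0.240 V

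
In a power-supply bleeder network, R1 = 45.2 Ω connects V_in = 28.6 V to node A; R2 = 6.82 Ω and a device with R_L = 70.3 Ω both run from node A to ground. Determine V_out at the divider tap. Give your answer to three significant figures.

V_out ≈ 3.46 V

R2 ‖ R_L = (6.82 × 70.3)/(6.82 + 70.3) = 6.217 Ω.
Then V_out = V_in · R2'/(R1 + R2') = 28.6 × 6.217/51.42 = 3.458 V.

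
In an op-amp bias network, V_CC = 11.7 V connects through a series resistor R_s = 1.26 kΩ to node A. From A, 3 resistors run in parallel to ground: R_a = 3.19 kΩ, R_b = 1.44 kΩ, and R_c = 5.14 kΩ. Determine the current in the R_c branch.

Parallel bank: R_p = 1/(1/3.19 + 1/1.44 + 1/5.14) = 0.8316 kΩ.
Node voltage V_A = V_CC · R_p/(R_s + R_p) = 11.7 × 0.3976 = 4.652 V.
I(R_c) = V_A / R_c = 4.652/5.14 = 0.9050 mA.
(Equivalently: I_total = 5.594 mA, then current-divider fraction G_k/ΣG = 0.1618.)

I ≈ 0.905 mA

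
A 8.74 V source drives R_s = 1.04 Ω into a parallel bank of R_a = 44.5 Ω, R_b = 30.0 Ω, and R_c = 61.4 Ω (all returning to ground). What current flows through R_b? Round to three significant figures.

Equivalent of the parallel group: R_p = 13.87 Ω.
V_A by voltage divider: V_A = 8.74 × 13.87/(1.04 + 13.87) = 8.130 V.
I(R_b) = V_A / R_b = 8.130/30.0 = 0.2710 A.
(Check via current divider: I_total = 0.5861 A; share G_k/ΣG = 0.4624 → same result.)

I ≈ 0.271 A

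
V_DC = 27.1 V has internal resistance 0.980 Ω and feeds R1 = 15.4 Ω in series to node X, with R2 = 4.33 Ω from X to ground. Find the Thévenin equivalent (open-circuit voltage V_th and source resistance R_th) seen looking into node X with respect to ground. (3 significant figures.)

V_th ≈ 5.67 V, R_th ≈ 3.42 Ω

R1' = 0.980 + 15.4 = 16.38 Ω (source resistance + R1).
Open-circuit (no load on X): V_th = V_DC · R2/(R1' + R2) = 27.1 × 4.33/(16.38 + 4.33) = 5.666 V.
Zeroing V_DC shorts the top of R1' to ground, so R_th = R1' ‖ R2 = 3.425 Ω.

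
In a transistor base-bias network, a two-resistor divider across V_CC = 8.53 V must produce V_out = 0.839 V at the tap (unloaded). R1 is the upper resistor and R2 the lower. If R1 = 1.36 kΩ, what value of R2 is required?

Required fraction k = V_out/V_CC = 0.09836.
So R2 = R1 · V_out/(V_CC − V_out) = 1.36 × 0.839/(8.53 − 0.839) = 1.36 × 0.1091 = 0.1484 kΩ.

R2 ≈ 0.148 kΩ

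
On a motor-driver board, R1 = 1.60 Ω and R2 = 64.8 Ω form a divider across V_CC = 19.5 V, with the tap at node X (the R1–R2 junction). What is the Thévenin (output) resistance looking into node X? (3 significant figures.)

Zeroing V_CC shorts the top of R1 to ground, so R_th = R1 ‖ R2 = 1.561 Ω.

R_th ≈ 1.56 Ω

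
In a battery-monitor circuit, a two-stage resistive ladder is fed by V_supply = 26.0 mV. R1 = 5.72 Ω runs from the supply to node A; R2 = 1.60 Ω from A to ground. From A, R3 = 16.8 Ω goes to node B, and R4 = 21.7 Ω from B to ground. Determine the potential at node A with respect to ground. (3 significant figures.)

Node A sees R2 in parallel with the series input of stage 2, R3 + R4 = 38.50 Ω.
Effective lower resistance at A: R2 ‖ 38.50 = 1.536 Ω.
V_A = 26.0 × 1.536/(5.72 + 1.536) = 5.504 mV.

V_A ≈ 5.50 mV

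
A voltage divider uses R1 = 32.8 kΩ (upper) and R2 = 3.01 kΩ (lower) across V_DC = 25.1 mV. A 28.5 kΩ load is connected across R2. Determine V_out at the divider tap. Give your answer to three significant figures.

R2 ‖ R_L = (3.01 × 28.5)/(3.01 + 28.5) = 2.722 kΩ.
Now apply the divider: V_out = 25.1 × 0.07664 = 1.924 mV.
(Unloaded it would be 2.11 mV; the load pulls it down.)

V_out ≈ 1.92 mV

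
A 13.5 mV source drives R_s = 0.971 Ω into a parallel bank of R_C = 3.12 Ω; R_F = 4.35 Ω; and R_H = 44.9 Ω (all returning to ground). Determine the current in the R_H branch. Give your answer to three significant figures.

I ≈ 0.193 mA

Parallel bank: R_p = 1/(1/3.12 + 1/4.35 + 1/44.9) = 1.746 Ω.
V_A = 13.5 × 1.746/2.717 = 8.676 mV.
Branch current I = V_A/R_H = 8.676/44.9 = 0.1932 mA.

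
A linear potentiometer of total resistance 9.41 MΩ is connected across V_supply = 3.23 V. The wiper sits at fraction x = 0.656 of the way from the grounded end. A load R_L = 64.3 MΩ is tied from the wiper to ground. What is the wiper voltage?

Lower segment x·R_p = 6.173 MΩ; upper segment (1−x)·R_p = 3.237 MΩ.
Lower segment in parallel with the load: 6.173 ‖ 64.3 = 5.632 MΩ.
Loaded-divider output: V_out = 3.23 × 0.6350 = 2.051 V.

V_out ≈ 2.05 V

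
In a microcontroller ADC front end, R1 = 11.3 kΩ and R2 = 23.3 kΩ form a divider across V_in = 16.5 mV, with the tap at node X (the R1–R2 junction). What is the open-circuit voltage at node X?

Open-circuit (no load on X): V_th = V_in · R2/(R1 + R2) = 16.5 × 23.3/(11.30 + 23.3) = 11.11 mV.

V_th ≈ 11.1 mV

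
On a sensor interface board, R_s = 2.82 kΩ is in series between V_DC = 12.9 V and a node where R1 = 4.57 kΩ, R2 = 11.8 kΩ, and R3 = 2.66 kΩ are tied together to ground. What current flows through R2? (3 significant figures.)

Equivalent of the parallel group: R_p = 1.472 kΩ.
V_A = 12.9 × 1.472/4.292 = 4.424 V.
I(R2) = V_A / R2 = 4.424/11.8 = 0.3749 mA.
(Equivalently: I_total = 3.006 mA, then current-divider fraction G_k/ΣG = 0.1247.)

I ≈ 0.375 mA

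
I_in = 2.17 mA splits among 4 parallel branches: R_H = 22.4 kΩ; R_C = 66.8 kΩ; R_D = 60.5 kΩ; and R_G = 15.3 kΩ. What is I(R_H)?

I ≈ 0.685 mA

Total conductance ΣG = 1/22.4 + 1/66.8 + 1/60.5 + 1/15.3 = 0.1415 (units of 1/kΩ).
Current divider: I(R_H) = I_in · G_k/ΣG = 2.17 × (0.04464/0.1415) = 2.17 × 0.3155 = 0.6846 mA.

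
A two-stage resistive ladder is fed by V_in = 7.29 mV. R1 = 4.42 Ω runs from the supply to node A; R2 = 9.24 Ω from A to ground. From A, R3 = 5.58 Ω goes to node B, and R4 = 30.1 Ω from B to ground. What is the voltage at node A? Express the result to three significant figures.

Looking into the second stage from A: R3 + R4 = 35.68 Ω appears in parallel with R2.
Effective lower resistance at A: R2 ‖ 35.68 = 7.339 Ω.
So V_A = 7.29 × 0.6241 = 4.550 mV.

V_A ≈ 4.55 mV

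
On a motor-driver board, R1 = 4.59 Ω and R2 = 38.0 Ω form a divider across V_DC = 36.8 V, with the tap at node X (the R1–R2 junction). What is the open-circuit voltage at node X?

V_th ≈ 32.8 V

With X open, the divider is unloaded: V_th = 36.8 × 38.0/42.59 = 32.83 V.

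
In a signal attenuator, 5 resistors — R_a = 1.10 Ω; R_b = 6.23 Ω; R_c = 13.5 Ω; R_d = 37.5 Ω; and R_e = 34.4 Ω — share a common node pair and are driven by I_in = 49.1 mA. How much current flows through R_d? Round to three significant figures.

I ≈ 1.09 mA

Total conductance ΣG = 1/1.10 + 1/6.23 + 1/13.5 + 1/37.5 + 1/34.4 = 1.199 (units of 1/Ω).
R_d takes the fraction G_k/ΣG = 0.02667/1.199 = 0.02223, so I = 49.1 × 0.02223 = 1.092 mA.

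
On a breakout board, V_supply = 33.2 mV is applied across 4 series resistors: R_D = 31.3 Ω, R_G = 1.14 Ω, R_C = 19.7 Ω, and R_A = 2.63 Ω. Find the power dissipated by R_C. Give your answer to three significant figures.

Series current I = V_supply/ΣR = 33.2/54.77 = 0.6062 mA.
V(R_C) = I·R = 11.94 mV; P = V·I = 11.94 × 0.6062 = 7.239 µW.

P ≈ 7.24 µW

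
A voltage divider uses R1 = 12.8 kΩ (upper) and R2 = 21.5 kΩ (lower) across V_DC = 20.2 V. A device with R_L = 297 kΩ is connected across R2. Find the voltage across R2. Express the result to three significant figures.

V_out ≈ 12.3 V

First combine the lower leg with the load: R2 ‖ R_L = 20.05 kΩ.
Then V_out = V_DC · R2'/(R1 + R2') = 20.2 × 20.05/32.85 = 12.33 V.
(Unloaded it would be 12.7 V; the load pulls it down.)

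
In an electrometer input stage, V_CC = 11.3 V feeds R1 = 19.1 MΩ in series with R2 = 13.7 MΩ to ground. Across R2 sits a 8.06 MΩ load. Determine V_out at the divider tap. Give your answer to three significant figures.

R2 ‖ R_L = (13.7 × 8.06)/(13.7 + 8.06) = 5.075 MΩ.
Voltage divider with the loaded lower leg: V_out = 11.3 × 5.075/(19.1 + 5.075) = 11.3 × 0.2099 = 2.372 V.

V_out ≈ 2.37 V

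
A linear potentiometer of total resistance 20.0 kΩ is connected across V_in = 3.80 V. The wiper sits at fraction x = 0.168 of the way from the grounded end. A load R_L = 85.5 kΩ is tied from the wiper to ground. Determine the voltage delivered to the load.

V_out ≈ 0.618 V

The pot divides into 16.64 kΩ above the wiper and 3.360 kΩ below.
R_L loads the lower segment: effective lower R = 3.233 kΩ.
V_out = 3.80 × 3.233/(16.64 + 3.233) = 0.6182 V.
(Unloaded: V_out = x·V_in = 0.638 V.)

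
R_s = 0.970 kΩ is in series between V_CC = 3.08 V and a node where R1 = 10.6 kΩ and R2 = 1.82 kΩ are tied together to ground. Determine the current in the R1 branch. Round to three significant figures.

I ≈ 0.179 mA

Combine the parallel branches: R_p = (1/10.6 + 1/1.82)⁻¹ = 1.553 kΩ.
V_A = 3.08 × 1.553/2.523 = 1.896 V.
Branch current I = V_A/R1 = 1.896/10.6 = 0.1789 mA.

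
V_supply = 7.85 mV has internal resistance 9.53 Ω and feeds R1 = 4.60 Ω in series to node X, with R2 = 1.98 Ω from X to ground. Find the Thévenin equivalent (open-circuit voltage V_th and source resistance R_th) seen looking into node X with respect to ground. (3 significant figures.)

V_th ≈ 0.965 mV, R_th ≈ 1.74 Ω

R1' = 9.53 + 4.60 = 14.13 Ω (source resistance + R1).
With X open, the divider is unloaded: V_th = 7.85 × 1.98/16.11 = 0.9648 mV.
With V_supply suppressed (replaced by a short), R_th = R1' ‖ R2 = (14.13 × 1.98)/(14.13 + 1.98) = 1.737 Ω.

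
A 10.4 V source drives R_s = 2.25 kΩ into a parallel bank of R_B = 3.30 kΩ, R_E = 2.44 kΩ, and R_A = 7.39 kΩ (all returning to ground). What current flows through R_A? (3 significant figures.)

I ≈ 0.484 mA

Equivalent of the parallel group: R_p = 1.179 kΩ.
V_A by voltage divider: V_A = 10.4 × 1.179/(2.25 + 1.179) = 3.576 V.
Branch current I = V_A/R_A = 3.576/7.39 = 0.4839 mA.
(Check via current divider: I_total = 3.033 mA; share G_k/ΣG = 0.1595 → same result.)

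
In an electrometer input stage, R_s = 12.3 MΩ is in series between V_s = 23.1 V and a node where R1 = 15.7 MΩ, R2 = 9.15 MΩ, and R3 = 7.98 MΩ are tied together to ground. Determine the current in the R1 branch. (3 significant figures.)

I ≈ 0.315 µA

Combine the parallel branches: R_p = (1/15.7 + 1/9.15 + 1/7.98)⁻¹ = 3.352 MΩ.
V_A by voltage divider: V_A = 23.1 × 3.352/(12.3 + 3.352) = 4.947 V.
I(R1) = V_A / R1 = 4.947/15.7 = 0.3151 µA.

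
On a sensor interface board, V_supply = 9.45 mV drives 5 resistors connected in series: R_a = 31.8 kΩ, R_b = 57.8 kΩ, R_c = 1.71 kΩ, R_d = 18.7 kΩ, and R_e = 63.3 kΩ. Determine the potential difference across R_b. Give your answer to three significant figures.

ΣR = 31.8 + 57.8 + 1.71 + 18.7 + 63.3 = 173.3 kΩ.
V = V_supply · R/ΣR = 9.45 × 0.3335 = 3.152 mV.

V ≈ 3.15 mV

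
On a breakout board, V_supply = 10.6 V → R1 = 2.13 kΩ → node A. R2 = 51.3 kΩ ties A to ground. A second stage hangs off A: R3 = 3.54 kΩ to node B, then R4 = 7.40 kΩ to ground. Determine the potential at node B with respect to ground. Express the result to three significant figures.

The second stage (R3 + R4 = 10.94 kΩ) loads node A in parallel with R2.
Effective lower resistance at A: R2 ‖ 10.94 = 9.017 kΩ.
V_A = 10.6 × 9.017/(2.13 + 9.017) = 8.575 V.
Stage 2 is unloaded, so V_B = V_A · R4/(R3+R4) = 8.575 × 7.40/10.94 = 5.800 V.

V_B ≈ 5.80 V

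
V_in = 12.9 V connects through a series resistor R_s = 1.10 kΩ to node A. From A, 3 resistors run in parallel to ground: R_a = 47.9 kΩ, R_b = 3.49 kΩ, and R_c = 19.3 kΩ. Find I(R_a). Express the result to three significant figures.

Parallel bank: R_p = 1/(1/47.9 + 1/3.49 + 1/19.3) = 2.784 kΩ.
Node voltage V_A = V_in · R_p/(R_s + R_p) = 12.9 × 0.7168 = 9.246 V.
I(R_a) = V_A / R_a = 9.246/47.9 = 0.1930 mA.
(Equivalently: I_total = 3.322 mA, then current-divider fraction G_k/ΣG = 0.05812.)

I ≈ 0.193 mA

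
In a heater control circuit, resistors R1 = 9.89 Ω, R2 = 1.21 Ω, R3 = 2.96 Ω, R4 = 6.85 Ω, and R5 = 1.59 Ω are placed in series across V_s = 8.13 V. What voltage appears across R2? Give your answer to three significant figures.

V ≈ 0.437 V

Series total: ΣR = 9.89 + 1.21 + 2.96 + 6.85 + 1.59 = 22.50 Ω.
Voltage divider: V = V_s · (1.210 / 22.50) = 8.13 × 0.05378 = 0.4372 V.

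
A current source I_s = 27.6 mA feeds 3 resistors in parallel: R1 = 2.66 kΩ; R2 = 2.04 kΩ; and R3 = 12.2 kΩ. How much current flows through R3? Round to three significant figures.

I ≈ 2.39 mA

Conductances: ΣG = 1/2.66 + 1/2.04 + 1/12.2 = 0.9481 (1/kΩ).
By the current-divider rule, I = I_s · G_k/ΣG = 27.6 × 0.08645 = 2.386 mA.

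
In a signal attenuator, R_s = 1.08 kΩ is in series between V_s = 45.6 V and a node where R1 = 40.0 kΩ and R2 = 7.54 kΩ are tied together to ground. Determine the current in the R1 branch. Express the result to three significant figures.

I ≈ 0.974 mA

Parallel bank: R_p = 1/(1/40.0 + 1/7.54) = 6.344 kΩ.
V_A by voltage divider: V_A = 45.6 × 6.344/(1.08 + 6.344) = 38.97 V.
I(R1) = V_A / R1 = 38.97/40.0 = 0.9742 mA.
(Check via current divider: I_total = 6.142 mA; share G_k/ΣG = 0.1586 → same result.)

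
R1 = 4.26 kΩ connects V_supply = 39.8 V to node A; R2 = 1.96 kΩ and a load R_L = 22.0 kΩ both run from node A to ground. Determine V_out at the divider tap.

V_out ≈ 11.8 V

The load sits in parallel with R2, giving an effective lower resistance R2' = R2·R_L/(R2+R_L) = 1.800 kΩ.
Then V_out = V_supply · R2'/(R1 + R2') = 39.8 × 1.800/6.060 = 11.82 V.
(Unloaded it would be 12.5 V; the load pulls it down.)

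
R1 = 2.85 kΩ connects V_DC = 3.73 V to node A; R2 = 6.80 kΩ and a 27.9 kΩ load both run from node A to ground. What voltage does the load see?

V_out ≈ 2.45 V

First combine the lower leg with the load: R2 ‖ R_L = 5.467 kΩ.
Then V_out = V_DC · R2'/(R1 + R2') = 3.73 × 5.467/8.317 = 2.452 V.
(Unloaded it would be 2.63 V; the load pulls it down.)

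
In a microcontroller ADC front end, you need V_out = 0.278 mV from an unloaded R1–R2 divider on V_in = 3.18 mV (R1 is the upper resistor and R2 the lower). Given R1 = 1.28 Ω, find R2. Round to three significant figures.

R2 ≈ 0.123 Ω

Required fraction k = V_out/V_in = 0.08742.
So R2 = R1 · V_out/(V_in − V_out) = 1.28 × 0.278/(3.18 − 0.278) = 1.28 × 0.09580 = 0.1226 Ω.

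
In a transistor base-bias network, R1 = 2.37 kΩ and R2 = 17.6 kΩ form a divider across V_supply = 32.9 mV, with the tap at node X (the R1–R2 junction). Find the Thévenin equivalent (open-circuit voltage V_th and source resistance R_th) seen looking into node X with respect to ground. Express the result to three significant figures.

V_th is the unloaded tap voltage: V_supply · R2/(R1+R2) = 32.9 × 0.8813 = 29.00 mV.
With V_supply suppressed (replaced by a short), R_th = R1 ‖ R2 = (2.370 × 17.6)/(2.370 + 17.6) = 2.089 kΩ.

V_th ≈ 29.0 mV, R_th ≈ 2.09 kΩ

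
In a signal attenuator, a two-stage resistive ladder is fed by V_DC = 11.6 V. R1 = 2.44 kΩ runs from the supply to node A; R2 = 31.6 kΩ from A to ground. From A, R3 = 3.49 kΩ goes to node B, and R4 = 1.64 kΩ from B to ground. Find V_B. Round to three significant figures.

The second stage (R3 + R4 = 5.130 kΩ) loads node A in parallel with R2.
Effective lower resistance at A: R2 ‖ 5.130 = 4.414 kΩ.
So V_A = 11.6 × 0.6440 = 7.470 V.
V_B = V_A × 0.3197 = 2.388 V.

V_B ≈ 2.39 V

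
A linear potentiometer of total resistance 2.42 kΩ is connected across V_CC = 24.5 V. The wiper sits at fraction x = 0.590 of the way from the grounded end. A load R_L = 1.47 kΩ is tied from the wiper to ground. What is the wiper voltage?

V_out ≈ 10.3 V

Lower segment x·R_p = 1.428 kΩ; upper segment (1−x)·R_p = 0.9922 kΩ.
(x·R_p) ‖ R_L = 0.7243 kΩ.
Loaded-divider output: V_out = 24.5 × 0.4220 = 10.34 V.
(Unloaded: V_out = x·V_CC = 14.5 V.)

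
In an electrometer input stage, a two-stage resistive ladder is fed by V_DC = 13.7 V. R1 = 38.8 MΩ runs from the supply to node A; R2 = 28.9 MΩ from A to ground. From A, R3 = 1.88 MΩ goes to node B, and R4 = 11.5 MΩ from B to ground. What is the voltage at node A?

Node A sees R2 in parallel with the series input of stage 2, R3 + R4 = 13.38 MΩ.
R2 ‖ (R3+R4) = 9.146 MΩ.
V_A = 13.7 × 9.146/(38.8 + 9.146) = 2.613 V.

V_A ≈ 2.61 V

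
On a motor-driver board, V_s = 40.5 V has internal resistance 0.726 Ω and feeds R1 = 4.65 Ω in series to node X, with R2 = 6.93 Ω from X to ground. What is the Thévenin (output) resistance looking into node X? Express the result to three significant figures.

R_th ≈ 3.03 Ω

R1' = 0.726 + 4.65 = 5.376 Ω (source resistance + R1).
Zeroing V_s shorts the top of R1' to ground, so R_th = R1' ‖ R2 = 3.027 Ω.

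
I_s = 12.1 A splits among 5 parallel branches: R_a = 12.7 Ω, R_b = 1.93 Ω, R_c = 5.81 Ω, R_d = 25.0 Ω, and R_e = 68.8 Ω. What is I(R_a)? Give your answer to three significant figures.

I ≈ 1.16 A

Total conductance ΣG = 1/12.7 + 1/1.93 + 1/5.81 + 1/25.0 + 1/68.8 = 0.8235 (units of 1/Ω).
By the current-divider rule, I = I_s · G_k/ΣG = 12.1 × 0.09561 = 1.157 A.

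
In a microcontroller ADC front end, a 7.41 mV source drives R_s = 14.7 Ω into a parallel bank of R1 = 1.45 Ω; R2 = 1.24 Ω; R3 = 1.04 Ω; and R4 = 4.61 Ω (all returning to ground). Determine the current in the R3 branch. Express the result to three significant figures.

Equivalent of the parallel group: R_p = 0.3739 Ω.
V_A = 7.41 × 0.3739/15.07 = 0.1838 mV.
I(R3) = V_A / R3 = 0.1838/1.04 = 0.1767 mA.

I ≈ 0.177 mA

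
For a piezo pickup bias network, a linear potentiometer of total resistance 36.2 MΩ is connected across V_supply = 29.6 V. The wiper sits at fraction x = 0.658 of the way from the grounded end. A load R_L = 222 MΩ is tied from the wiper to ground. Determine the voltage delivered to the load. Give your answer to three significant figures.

V_out ≈ 18.8 V

The pot divides into 12.38 MΩ above the wiper and 23.82 MΩ below.
R_L loads the lower segment: effective lower R = 21.51 MΩ.
Then V_out = V_supply · 21.51/(12.38 + 21.51) = 18.79 V.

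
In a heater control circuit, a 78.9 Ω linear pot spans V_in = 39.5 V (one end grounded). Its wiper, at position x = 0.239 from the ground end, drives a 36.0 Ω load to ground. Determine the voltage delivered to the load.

Split the track: R_lower = x·R_p = 18.86 Ω, R_upper = (1−x)·R_p = 60.04 Ω.
R_L loads the lower segment: effective lower R = 12.37 Ω.
V_out = 39.5 × 12.37/(60.04 + 12.37) = 6.750 V.

V_out ≈ 6.75 V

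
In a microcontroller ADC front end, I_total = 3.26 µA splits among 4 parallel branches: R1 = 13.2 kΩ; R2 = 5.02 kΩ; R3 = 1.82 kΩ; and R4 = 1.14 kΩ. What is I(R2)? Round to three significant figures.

Total conductance ΣG = 1/13.2 + 1/5.02 + 1/1.82 + 1/1.14 = 1.702 (units of 1/kΩ).
By the current-divider rule, I = I_total · G_k/ΣG = 3.26 × 0.1171 = 0.3816 µA.

I ≈ 0.382 µA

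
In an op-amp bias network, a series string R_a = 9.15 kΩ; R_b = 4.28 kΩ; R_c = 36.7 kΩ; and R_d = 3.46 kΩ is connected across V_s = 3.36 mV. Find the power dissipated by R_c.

P ≈ 0.144 nW

The common current is I = 3.36/53.59 = 0.06270 µA.
V(R_c) = I·R = 2.301 mV; P = V·I = 2.301 × 0.06270 = 0.1443 nW.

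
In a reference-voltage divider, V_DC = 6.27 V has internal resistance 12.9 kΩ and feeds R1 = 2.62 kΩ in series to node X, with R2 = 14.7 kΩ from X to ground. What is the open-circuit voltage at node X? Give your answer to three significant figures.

V_th ≈ 3.05 V

R1' = 12.9 + 2.62 = 15.52 kΩ (source resistance + R1).
Open-circuit (no load on X): V_th = V_DC · R2/(R1' + R2) = 6.27 × 14.7/(15.52 + 14.7) = 3.050 V.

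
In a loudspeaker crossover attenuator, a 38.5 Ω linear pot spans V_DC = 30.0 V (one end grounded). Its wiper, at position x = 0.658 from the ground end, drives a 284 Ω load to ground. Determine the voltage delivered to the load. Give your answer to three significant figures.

The pot divides into 13.17 Ω above the wiper and 25.33 Ω below.
R_L loads the lower segment: effective lower R = 23.26 Ω.
Loaded-divider output: V_out = 30.0 × 0.6385 = 19.16 V.

V_out ≈ 19.2 V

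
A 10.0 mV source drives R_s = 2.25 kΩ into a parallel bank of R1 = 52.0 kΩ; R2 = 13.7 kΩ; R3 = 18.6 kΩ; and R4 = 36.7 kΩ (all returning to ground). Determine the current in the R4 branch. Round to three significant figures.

I ≈ 0.196 µA

Equivalent of the parallel group: R_p = 5.773 kΩ.
V_A = 10.0 × 5.773/8.023 = 7.195 mV.
I(R4) = V_A / R4 = 7.195/36.7 = 0.1961 µA.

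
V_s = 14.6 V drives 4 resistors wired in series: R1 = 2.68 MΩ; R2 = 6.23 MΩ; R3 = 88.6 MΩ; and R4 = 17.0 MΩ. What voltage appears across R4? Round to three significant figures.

ΣR = 2.68 + 6.23 + 88.6 + 17.0 = 114.5 MΩ.
By the voltage-divider rule, V = 14.6 × 17.00/114.5 = 2.167 V.

V ≈ 2.17 V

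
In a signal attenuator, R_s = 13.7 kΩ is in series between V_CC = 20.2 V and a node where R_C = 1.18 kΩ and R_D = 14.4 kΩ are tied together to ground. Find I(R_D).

Parallel bank: R_p = 1/(1/1.18 + 1/14.4) = 1.091 kΩ.
V_A by voltage divider: V_A = 20.2 × 1.091/(13.7 + 1.091) = 1.490 V.
I(R_D) = V_A / R_D = 1.490/14.4 = 0.1034 mA.

I ≈ 0.103 mA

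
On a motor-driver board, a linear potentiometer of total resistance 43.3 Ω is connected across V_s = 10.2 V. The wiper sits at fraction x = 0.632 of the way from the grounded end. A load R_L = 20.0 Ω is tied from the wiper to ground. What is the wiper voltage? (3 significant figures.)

V_out ≈ 4.29 V

Lower segment x·R_p = 27.37 Ω; upper segment (1−x)·R_p = 15.93 Ω.
R_L loads the lower segment: effective lower R = 11.56 Ω.
Then V_out = V_s · 11.56/(15.93 + 11.56) = 4.288 V.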